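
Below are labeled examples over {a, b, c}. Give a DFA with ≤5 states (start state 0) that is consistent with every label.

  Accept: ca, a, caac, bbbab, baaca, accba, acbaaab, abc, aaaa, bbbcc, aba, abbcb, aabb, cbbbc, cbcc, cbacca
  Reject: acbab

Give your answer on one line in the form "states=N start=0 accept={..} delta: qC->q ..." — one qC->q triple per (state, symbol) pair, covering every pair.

states=4 start=0 accept={0,1,2} delta: 0a->0 0b->0 0c->1 1a->0 1b->2 1c->0 2a->3 2b->0 2c->0 3a->0 3b->3 3c->0

Grow the machine one transition at a time. Run the examples from 0; the earliest place one falls off (shortest prefix, ties alphabetical) gets sent to the lowest-numbered state that keeps every Accept/Reject pair distinguishable — a pair clashes when both reach the same state with identical unread suffix — and to a fresh state only if none does.
a: 0a undefined. 0a->0: ok.
b: 0b undefined. 0b->0: ok.
c: 0c undefined. 0c->0: no, ca/acbab meet in 0. Open state 1: 0c->1.
ca: 1a undefined. 1a->0: ok.
cb: 1b undefined. 1b->0: no, ca/acbab meet in 0. 1b->1: no, ca/acbab meet in 0. Open state 2: 1b->2.
acc: 1c undefined. 1c->0: ok.
cba: 2a undefined. 2a->0: no, ca/acbab meet in 0. 2a->1: no, abbcb/acbab meet in 2. 2a->2: no, acbaaab/acbab meet in 2 with "b" left. Open state 3: 2a->3.
cbb: 2b undefined. 2b->0: ok.
cbc: 2c undefined. 2c->0: ok.
cbac: 3c undefined. 3c->0: ok.
acbaa: 3a undefined. 3a->0: ok.
acbab: 3b undefined. 3b->0: no, ca/acbab meet in 0. 3b->1: no, caac/acbab meet in 1. 3b->2: no, abbcb/acbab meet in 2. 3b->3: ok.
All examples now run through 4 states with every (state, symbol) defined. Accept strings end in {0,1,2}, Reject strings end in {3}; accept={0,1,2}.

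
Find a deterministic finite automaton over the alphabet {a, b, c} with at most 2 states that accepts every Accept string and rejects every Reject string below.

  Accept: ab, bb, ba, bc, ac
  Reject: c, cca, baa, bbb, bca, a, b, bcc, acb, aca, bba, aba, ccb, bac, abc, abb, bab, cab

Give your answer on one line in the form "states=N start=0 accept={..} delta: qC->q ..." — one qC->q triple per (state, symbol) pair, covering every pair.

State merging on the prefix tree: take the shortest (then alphabetical) example prefix whose next move is undefined and point that move at state 0, else 1, else 2, ...; a target is out if some Accept/Reject pair would then sit in one state with the same input left (inseparable). If every existing state is out, open a new one.
a: 0a undefined. 0a->0: no, ab/b meet in 0 with "b" left. Open state 1: 0a->1.
b: 0b undefined. 0b->0: no, ab/bab meet in 1 with "b" left. 0b->1: ok.
c: 0c undefined. 0c->0: no, ab/cab meet in 1 with "b" left. 0c->1: ok.
ab: 1b undefined. 1b->0: ok.
ac: 1c undefined. 1c->0: ok.
ba: 1a undefined. 1a->0: ok.
All examples now run through 2 states with every (state, symbol) defined. Accept strings end in {0}, Reject strings end in {1}; accept={0}.

states=2 start=0 accept={0} delta: 0a->1 0b->1 0c->1 1a->0 1b->0 1c->0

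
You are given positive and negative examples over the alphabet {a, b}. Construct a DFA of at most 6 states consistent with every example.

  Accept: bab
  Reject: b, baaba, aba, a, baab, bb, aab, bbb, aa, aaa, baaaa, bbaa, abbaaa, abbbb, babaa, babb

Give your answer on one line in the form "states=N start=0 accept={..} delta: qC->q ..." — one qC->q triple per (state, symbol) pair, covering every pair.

states=4 start=0 accept={3} delta: 0a->0 0b->1 1a->2 1b->0 2a->0 2b->3 3a->0 3b->0

Grow the machine one transition at a time. Run the examples from 0; the earliest place one falls off (shortest prefix, ties alphabetical) gets sent to the lowest-numbered state that keeps every Accept/Reject pair distinguishable — a pair clashes when both reach the same state with identical unread suffix — and to a fresh state only if none does.
a: 0a undefined. 0a->0: ok.
b: 0b undefined. 0b->0: no, bab/b meet in 0. Open state 1: 0b->1.
ba: 1a undefined. 1a->0: no, bab/b meet in 1. 1a->1: no, bab/baab meet in 1 with "b" left. Open state 2: 1a->2.
bb: 1b undefined. 1b->0: ok.
baa: 2a undefined. 2a->0: ok.
bab: 2b undefined. 2b->0: no, bab/a meet in 0. 2b->1: no, bab/b meet in 1. 2b->2: no, bab/baaba meet in 2. Open state 3: 2b->3.
baba: 3a undefined. 3a->0: ok.
babb: 3b undefined. 3b->0: ok.
All examples now run through 4 states with every (state, symbol) defined. Accept strings end in {3}, Reject strings end in {0,1,2}; accept={3}.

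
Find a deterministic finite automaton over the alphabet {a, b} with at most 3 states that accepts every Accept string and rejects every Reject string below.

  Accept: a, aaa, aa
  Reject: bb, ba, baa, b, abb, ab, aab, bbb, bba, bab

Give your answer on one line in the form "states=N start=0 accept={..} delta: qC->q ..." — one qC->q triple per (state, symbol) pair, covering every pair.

Grow the machine one transition at a time. Run the examples from 0; the earliest place one falls off (shortest prefix, ties alphabetical) gets sent to the lowest-numbered state that keeps every Accept/Reject pair distinguishable — a pair clashes when both reach the same state with identical unread suffix — and to a fresh state only if none does.
a: 0a undefined. 0a->0: ok.
b: 0b undefined. 0b->0: no, a/bb meet in 0. Open state 1: 0b->1.
ba: 1a undefined. 1a->0: no, a/ba meet in 0. 1a->1: ok.
bb: 1b undefined. 1b->0: no, a/bb meet in 0. 1b->1: ok.
All examples now run through 2 states with every (state, symbol) defined. Accept strings end in {0}, Reject strings end in {1}; accept={0}.

states=2 start=0 accept={0} delta: 0a->0 0b->1 1a->1 1b->1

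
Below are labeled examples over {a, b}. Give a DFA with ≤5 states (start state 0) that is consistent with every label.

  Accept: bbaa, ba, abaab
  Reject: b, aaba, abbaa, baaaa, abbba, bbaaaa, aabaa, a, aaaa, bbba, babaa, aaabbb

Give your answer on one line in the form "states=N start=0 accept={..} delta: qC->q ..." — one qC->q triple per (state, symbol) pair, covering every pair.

states=5 start=0 accept={2} delta: 0a->1 0b->1 1a->2 1b->3 2a->4 2b->2 3a->1 3b->2 4a->0 4b->0

Grow the machine one transition at a time. Run the examples from 0; the earliest place one falls off (shortest prefix, ties alphabetical) gets sent to the lowest-numbered state that keeps every Accept/Reject pair distinguishable — a pair clashes when both reach the same state with identical unread suffix — and to a fresh state only if none does.
a: 0a undefined. 0a->0: no, bbaa/abbaa meet in 0 with "bbaa" left. Open state 1: 0a->1.
b: 0b undefined. 0b->0: no, ba/a meet in 1. 0b->1: ok.
aa: 1a undefined. 1a->0: no, ba/aaba meet in 0. 1a->1: no, bbaa/aabaa meet in 1 with "baa" left. Open state 2: 1a->2.
ab: 1b undefined. 1b->0: no, bbaa/bbba meet in 2. 1b->1: no, bbaa/abbaa meet in 2 with "a" left. 1b->2: no, bbaa/aaaa meet in 2 with "aa" left. Open state 3: 1b->3.
aaa: 2a undefined. 2a->0: no, ba/baaaa meet in 2. 2a->1: no, ba/aaaa meet in 2. 2a->2: no, ba/baaaa meet in 2. 2a->3: no, bbaa/baaaa meet in 3 with "aa" left. Open state 4: 2a->4.
aab: 2b undefined. 2b->0: no, ba/aabaa meet in 2. 2b->1: no, ba/aaba meet in 2. 2b->2: ok.
aba: 3a undefined. 3a->0: no, bbaa/b meet in 1. 3a->1: ok.
abb: 3b undefined. 3b->0: no, bbaa/abbaa meet in 2. 3b->1: no, bbaa/bbba meet in 2. 3b->2: ok.
aaaa: 4a undefined. 4a->0: ok.
aaab: 4b undefined. 4b->0: ok.
All examples now run through 5 states with every (state, symbol) defined. Accept strings end in {2}, Reject strings end in {0,1,3,4}; accept={2}.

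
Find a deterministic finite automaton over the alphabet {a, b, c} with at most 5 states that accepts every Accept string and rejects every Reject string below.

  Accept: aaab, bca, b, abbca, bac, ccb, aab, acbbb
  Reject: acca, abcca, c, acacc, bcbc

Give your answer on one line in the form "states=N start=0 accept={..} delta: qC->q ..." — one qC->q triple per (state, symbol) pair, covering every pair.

states=3 start=0 accept={1,2} delta: 0a->0 0b->1 0c->0 1a->1 1b->1 1c->2 2a->1 2b->0 2c->0

Fold the examples into a partial DFA from state 0: repeatedly fix the first undefined (state, symbol) met by the shortest-then-alphabetical prefix, trying targets in increasing order and rejecting any under which an Accept and a Reject string meet in one state with the same remainder; add a state when all current targets are rejected. Accepting states are where Accept strings end.
a: 0a undefined. 0a->0: ok.
b: 0b undefined. 0b->0: no, bac/c meet in 0 with "c" left. Open state 1: 0b->1.
c: 0c undefined. 0c->0: ok.
ba: 1a undefined. 1a->0: no, bac/acca meet in 0. 1a->1: ok.
bc: 1c undefined. 1c->0: no, bca/acca meet in 0. 1c->1: no, aaab/abcca meet in 1. Open state 2: 1c->2.
abb: 1b undefined. 1b->0: no, abbca/acca meet in 0. 1b->1: ok.
bca: 2a undefined. 2a->0: no, bca/acca meet in 0. 2a->1: ok.
bcb: 2b undefined. 2b->0: ok.
abcc: 2c undefined. 2c->0: ok.
All examples now run through 3 states with every (state, symbol) defined. Accept strings end in {1,2}, Reject strings end in {0}; accept={1,2}.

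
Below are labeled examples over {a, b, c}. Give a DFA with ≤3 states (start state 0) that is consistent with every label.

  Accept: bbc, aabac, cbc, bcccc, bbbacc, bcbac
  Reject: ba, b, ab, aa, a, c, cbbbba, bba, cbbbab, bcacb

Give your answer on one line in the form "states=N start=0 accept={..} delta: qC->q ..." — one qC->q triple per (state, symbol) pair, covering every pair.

states=3 start=0 accept={2} delta: 0a->0 0b->1 0c->0 1a->1 1b->1 1c->2 2a->0 2b->1 2c->2

Fold the examples into a partial DFA from state 0: repeatedly fix the first undefined (state, symbol) met by the shortest-then-alphabetical prefix, trying targets in increasing order and rejecting any under which an Accept and a Reject string meet in one state with the same remainder; add a state when all current targets are rejected. Accepting states are where Accept strings end.
a: 0a undefined. 0a->0: ok.
b: 0b undefined. 0b->0: no, bbc/c meet in 0 with "c" left. Open state 1: 0b->1.
c: 0c undefined. 0c->0: ok.
ba: 1a undefined. 1a->0: no, aabac/ba meet in 0. 1a->1: ok.
bb: 1b undefined. 1b->0: no, bbc/aa meet in 0. 1b->1: ok.
bc: 1c undefined. 1c->0: no, bbc/aa meet in 0. 1c->1: no, bbc/ba meet in 1. Open state 2: 1c->2.
bca: 2a undefined. 2a->0: ok.
bcb: 2b undefined. 2b->0: no, bcbac/aa meet in 0. 2b->1: ok.
bcc: 2c undefined. 2c->0: no, bcccc/aa meet in 0. 2c->1: no, bcccc/ba meet in 1. 2c->2: ok.
All examples now run through 3 states with every (state, symbol) defined. Accept strings end in {2}, Reject strings end in {0,1}; accept={2}.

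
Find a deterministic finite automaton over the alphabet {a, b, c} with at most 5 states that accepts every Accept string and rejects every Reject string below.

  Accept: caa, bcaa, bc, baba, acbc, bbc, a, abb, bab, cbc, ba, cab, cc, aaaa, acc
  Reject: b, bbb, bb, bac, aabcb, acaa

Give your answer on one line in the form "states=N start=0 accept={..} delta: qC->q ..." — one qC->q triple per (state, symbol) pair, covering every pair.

State merging on the prefix tree: take the shortest (then alphabetical) example prefix whose next move is undefined and point that move at state 0, else 1, else 2, ...; a target is out if some Accept/Reject pair would then sit in one state with the same input left (inseparable). If every existing state is out, open a new one.
a: 0a undefined. 0a->0: no, caa/acaa meet in 0 with "caa" left. Open state 1: 0a->1.
b: 0b undefined. 0b->0: ok.
c: 0c undefined. 0c->0: no, bc/b meet in 0. 0c->1: no, cc/bac meet in 1 with "c" left. Open state 2: 0c->2.
aa: 1a undefined. 1a->0: no, aaaa/b meet in 0. 1a->1: ok.
ab: 1b undefined. 1b->0: no, abb/b meet in 0. 1b->1: ok.
ac: 1c undefined. 1c->0: no, baba/acaa meet in 1. 1c->1: no, baba/bac meet in 1. 1c->2: no, caa/acaa meet in 2 with "aa" left. Open state 3: 1c->3.
ca: 2a undefined. 2a->0: no, cab/b meet in 0. 2a->1: ok.
cb: 2b undefined. 2b->0: ok.
cc: 2c undefined. 2c->0: no, cc/b meet in 0. 2c->1: ok.
aca: 3a undefined. 3a->0: no, caa/acaa meet in 1. 3a->1: no, caa/acaa meet in 1. 3a->2: no, caa/acaa meet in 1. 3a->3: ok.
acb: 3b undefined. 3b->0: ok.
acc: 3c undefined. 3c->0: no, acc/b meet in 0. 3c->1: ok.
All examples now run through 4 states with every (state, symbol) defined. Accept strings end in {1,2}, Reject strings end in {0,3}; accept={1,2}.

states=4 start=0 accept={1,2} delta: 0a->1 0b->0 0c->2 1a->1 1b->1 1c->3 2a->1 2b->0 2c->1 3a->3 3b->0 3c->1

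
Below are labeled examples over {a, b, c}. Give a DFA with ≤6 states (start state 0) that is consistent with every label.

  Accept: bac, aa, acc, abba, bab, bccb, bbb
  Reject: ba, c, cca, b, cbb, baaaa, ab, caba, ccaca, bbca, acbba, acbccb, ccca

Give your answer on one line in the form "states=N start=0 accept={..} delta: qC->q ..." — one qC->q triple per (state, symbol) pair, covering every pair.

states=5 start=0 accept={0,3,4} delta: 0a->0 0b->1 0c->2 1a->1 1b->3 1c->0 2a->0 2b->0 2c->4 3a->0 3b->0 3c->1 4a->2 4b->1 4c->1

Fold the examples into a partial DFA from state 0: repeatedly fix the first undefined (state, symbol) met by the shortest-then-alphabetical prefix, trying targets in increasing order and rejecting any under which an Accept and a Reject string meet in one state with the same remainder; add a state when all current targets are rejected. Accepting states are where Accept strings end.
a: 0a undefined. 0a->0: ok.
b: 0b undefined. 0b->0: no, bac/c meet in 0 with "c" left. Open state 1: 0b->1.
c: 0c undefined. 0c->0: no, aa/c meet in 0. 0c->1: no, bbb/cbb meet in 1 with "bb" left. Open state 2: 0c->2.
ba: 1a undefined. 1a->0: no, bac/c meet in 2. 1a->1: ok.
bb: 1b undefined. 1b->0: no, bbb/ba meet in 1. 1b->1: no, abba/ba meet in 1. 1b->2: no, bab/c meet in 2. Open state 3: 1b->3.
bc: 1c undefined. 1c->0: ok.
ca: 2a undefined. 2a->0: ok.
cb: 2b undefined. 2b->0: ok.
cc: 2c undefined. 2c->0: no, bac/cca meet in 0. 2c->1: no, bac/ccaca meet in 0. 2c->2: no, bac/cca meet in 0. 2c->3: no, abba/cca meet in 3 with "a" left. Open state 4: 2c->4.
bbb: 3b undefined. 3b->0: ok.
bbc: 3c undefined. 3c->0: no, bac/bbca meet in 0. 3c->1: ok.
cca: 4a undefined. 4a->0: no, bac/cca meet in 0. 4a->1: no, bac/ccaca meet in 0. 4a->2: ok.
ccc: 4c undefined. 4c->0: no, bac/ccca meet in 0. 4c->1: ok.
abba: 3a undefined. 3a->0: ok.
acbccb: 4b undefined. 4b->0: no, bac/acbccb meet in 0. 4b->1: ok.
All examples now run through 5 states with every (state, symbol) defined. Accept strings end in {0,3,4}, Reject strings end in {1,2}; accept={0,3,4}.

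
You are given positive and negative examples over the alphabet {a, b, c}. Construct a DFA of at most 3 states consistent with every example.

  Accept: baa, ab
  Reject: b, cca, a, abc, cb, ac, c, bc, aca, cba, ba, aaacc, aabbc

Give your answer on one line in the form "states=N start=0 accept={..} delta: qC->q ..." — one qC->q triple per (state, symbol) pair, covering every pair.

Grow the machine one transition at a time. Run the examples from 0; the earliest place one falls off (shortest prefix, ties alphabetical) gets sent to the lowest-numbered state that keeps every Accept/Reject pair distinguishable — a pair clashes when both reach the same state with identical unread suffix — and to a fresh state only if none does.
a: 0a undefined. 0a->0: no, ab/b meet in 0 with "b" left. Open state 1: 0a->1.
b: 0b undefined. 0b->0: ok.
c: 0c undefined. 0c->0: ok.
aa: 1a undefined. 1a->0: no, baa/b meet in 0. 1a->1: no, baa/cca meet in 1. Open state 2: 1a->2.
ab: 1b undefined. 1b->0: no, ab/b meet in 0. 1b->1: no, ab/cca meet in 1. 1b->2: ok.
ac: 1c undefined. 1c->0: ok.
aaa: 2a undefined. 2a->0: ok.
aab: 2b undefined. 2b->0: ok.
abc: 2c undefined. 2c->0: ok.
All examples now run through 3 states with every (state, symbol) defined. Accept strings end in {2}, Reject strings end in {0,1}; accept={2}.

states=3 start=0 accept={2} delta: 0a->1 0b->0 0c->0 1a->2 1b->2 1c->0 2a->0 2b->0 2c->0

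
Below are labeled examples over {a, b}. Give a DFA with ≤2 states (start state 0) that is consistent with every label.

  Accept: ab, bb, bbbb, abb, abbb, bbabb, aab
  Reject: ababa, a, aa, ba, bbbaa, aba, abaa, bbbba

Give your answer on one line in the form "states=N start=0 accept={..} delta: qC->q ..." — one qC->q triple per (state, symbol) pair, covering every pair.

states=2 start=0 accept={1} delta: 0a->0 0b->1 1a->0 1b->1

Fold the examples into a partial DFA from state 0: repeatedly fix the first undefined (state, symbol) met by the shortest-then-alphabetical prefix, trying targets in increasing order and rejecting any under which an Accept and a Reject string meet in one state with the same remainder; add a state when all current targets are rejected. Accepting states are where Accept strings end.
a: 0a undefined. 0a->0: ok.
b: 0b undefined. 0b->0: no, ab/ababa meet in 0. Open state 1: 0b->1.
ba: 1a undefined. 1a->0: ok.
bb: 1b undefined. 1b->0: no, bb/ababa meet in 0. 1b->1: ok.
All examples now run through 2 states with every (state, symbol) defined. Accept strings end in {1}, Reject strings end in {0}; accept={1}.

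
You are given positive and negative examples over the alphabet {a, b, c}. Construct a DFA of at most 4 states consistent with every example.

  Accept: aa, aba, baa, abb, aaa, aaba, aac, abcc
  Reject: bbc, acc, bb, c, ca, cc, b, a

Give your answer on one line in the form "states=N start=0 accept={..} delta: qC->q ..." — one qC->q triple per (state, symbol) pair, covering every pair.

Fold the examples into a partial DFA from state 0: repeatedly fix the first undefined (state, symbol) met by the shortest-then-alphabetical prefix, trying targets in increasing order and rejecting any under which an Accept and a Reject string meet in one state with the same remainder; add a state when all current targets are rejected. Accepting states are where Accept strings end.
a: 0a undefined. 0a->0: no, aa/a meet in 0. Open state 1: 0a->1.
b: 0b undefined. 0b->0: ok.
c: 0c undefined. 0c->0: ok.
aa: 1a undefined. 1a->0: no, aa/bbc meet in 0. 1a->1: no, aa/ca meet in 1. Open state 2: 1a->2.
ab: 1b undefined. 1b->0: no, aba/ca meet in 1. 1b->1: no, abb/ca meet in 1. 1b->2: ok.
ac: 1c undefined. 1c->0: ok.
aaa: 2a undefined. 2a->0: no, aba/bbc meet in 0. 2a->1: no, aba/ca meet in 1. 2a->2: ok.
aab: 2b undefined. 2b->0: no, abb/bbc meet in 0. 2b->1: no, abb/ca meet in 1. 2b->2: ok.
aac: 2c undefined. 2c->0: no, aac/bbc meet in 0. 2c->1: no, aac/ca meet in 1. 2c->2: ok.
All examples now run through 3 states with every (state, symbol) defined. Accept strings end in {2}, Reject strings end in {0,1}; accept={2}.

states=3 start=0 accept={2} delta: 0a->1 0b->0 0c->0 1a->2 1b->2 1c->0 2a->2 2b->2 2c->2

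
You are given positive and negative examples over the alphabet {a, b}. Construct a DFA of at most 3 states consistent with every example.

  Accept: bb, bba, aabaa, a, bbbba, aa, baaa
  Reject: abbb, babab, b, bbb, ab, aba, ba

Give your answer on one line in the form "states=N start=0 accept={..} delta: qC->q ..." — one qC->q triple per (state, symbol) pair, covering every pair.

states=3 start=0 accept={0} delta: 0a->0 0b->1 1a->2 1b->0 2a->0 2b->0

State merging on the prefix tree: take the shortest (then alphabetical) example prefix whose next move is undefined and point that move at state 0, else 1, else 2, ...; a target is out if some Accept/Reject pair would then sit in one state with the same input left (inseparable). If every existing state is out, open a new one.
a: 0a undefined. 0a->0: ok.
b: 0b undefined. 0b->0: no, bb/abbb meet in 0. Open state 1: 0b->1.
ba: 1a undefined. 1a->0: no, aabaa/aba meet in 0. 1a->1: no, aabaa/b meet in 1. Open state 2: 1a->2.
bb: 1b undefined. 1b->0: ok.
baa: 2a undefined. 2a->0: ok.
bab: 2b undefined. 2b->0: ok.
All examples now run through 3 states with every (state, symbol) defined. Accept strings end in {0}, Reject strings end in {1,2}; accept={0}.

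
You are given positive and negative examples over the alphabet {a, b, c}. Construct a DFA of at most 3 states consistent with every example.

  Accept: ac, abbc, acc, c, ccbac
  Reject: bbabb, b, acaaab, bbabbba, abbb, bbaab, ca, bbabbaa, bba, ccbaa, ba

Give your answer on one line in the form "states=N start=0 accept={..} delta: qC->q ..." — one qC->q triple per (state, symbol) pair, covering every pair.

Fold the examples into a partial DFA from state 0: repeatedly fix the first undefined (state, symbol) met by the shortest-then-alphabetical prefix, trying targets in increasing order and rejecting any under which an Accept and a Reject string meet in one state with the same remainder; add a state when all current targets are rejected. Accepting states are where Accept strings end.
a: 0a undefined. 0a->0: ok.
b: 0b undefined. 0b->0: ok.
c: 0c undefined. 0c->0: no, ac/bbabb meet in 0. Open state 1: 0c->1.
ca: 1a undefined. 1a->0: ok.
cc: 1c undefined. 1c->0: no, acc/bbabb meet in 0. 1c->1: ok.
ccb: 1b undefined. 1b->0: ok.
All examples now run through 2 states with every (state, symbol) defined. Accept strings end in {1}, Reject strings end in {0}; accept={1}.

states=2 start=0 accept={1} delta: 0a->0 0b->0 0c->1 1a->0 1b->0 1c->1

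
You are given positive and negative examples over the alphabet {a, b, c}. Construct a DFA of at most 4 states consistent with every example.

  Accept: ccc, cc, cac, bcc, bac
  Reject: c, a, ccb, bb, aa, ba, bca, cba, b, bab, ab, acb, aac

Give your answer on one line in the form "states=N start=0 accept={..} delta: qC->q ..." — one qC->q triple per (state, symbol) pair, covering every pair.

states=3 start=0 accept={2} delta: 0a->0 0b->1 0c->1 1a->1 1b->0 1c->2 2a->0 2b->0 2c->2

Grow the machine one transition at a time. Run the examples from 0; the earliest place one falls off (shortest prefix, ties alphabetical) gets sent to the lowest-numbered state that keeps every Accept/Reject pair distinguishable — a pair clashes when both reach the same state with identical unread suffix — and to a fresh state only if none does.
a: 0a undefined. 0a->0: ok.
b: 0b undefined. 0b->0: no, bac/c meet in 0 with "c" left. Open state 1: 0b->1.
c: 0c undefined. 0c->0: no, ccc/c meet in 0. 0c->1: ok.
ba: 1a undefined. 1a->0: no, cac/c meet in 1. 1a->1: ok.
bb: 1b undefined. 1b->0: ok.
bc: 1c undefined. 1c->0: no, ccc/c meet in 1. 1c->1: no, ccc/c meet in 1. Open state 2: 1c->2.
bca: 2a undefined. 2a->0: ok.
bcc: 2c undefined. 2c->0: no, ccc/a meet in 0. 2c->1: no, ccc/c meet in 1. 2c->2: ok.
ccb: 2b undefined. 2b->0: ok.
All examples now run through 3 states with every (state, symbol) defined. Accept strings end in {2}, Reject strings end in {0,1}; accept={2}.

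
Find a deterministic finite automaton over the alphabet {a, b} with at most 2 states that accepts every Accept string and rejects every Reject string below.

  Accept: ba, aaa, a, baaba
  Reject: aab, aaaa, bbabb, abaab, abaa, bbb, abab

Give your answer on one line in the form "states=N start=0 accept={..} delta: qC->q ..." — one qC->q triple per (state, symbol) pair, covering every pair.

states=2 start=0 accept={1} delta: 0a->1 0b->0 1a->0 1b->0

Grow the machine one transition at a time. Run the examples from 0; the earliest place one falls off (shortest prefix, ties alphabetical) gets sent to the lowest-numbered state that keeps every Accept/Reject pair distinguishable — a pair clashes when both reach the same state with identical unread suffix — and to a fresh state only if none does.
a: 0a undefined. 0a->0: no, aaa/aaaa meet in 0. Open state 1: 0a->1.
b: 0b undefined. 0b->0: ok.
aa: 1a undefined. 1a->0: ok.
ab: 1b undefined. 1b->0: ok.
All examples now run through 2 states with every (state, symbol) defined. Accept strings end in {1}, Reject strings end in {0}; accept={1}.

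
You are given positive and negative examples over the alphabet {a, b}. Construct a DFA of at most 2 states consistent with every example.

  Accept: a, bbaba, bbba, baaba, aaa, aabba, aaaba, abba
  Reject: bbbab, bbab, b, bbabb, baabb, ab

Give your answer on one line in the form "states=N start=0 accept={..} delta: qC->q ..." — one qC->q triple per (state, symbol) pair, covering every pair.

Grow the machine one transition at a time. Run the examples from 0; the earliest place one falls off (shortest prefix, ties alphabetical) gets sent to the lowest-numbered state that keeps every Accept/Reject pair distinguishable — a pair clashes when both reach the same state with identical unread suffix — and to a fresh state only if none does.
a: 0a undefined. 0a->0: ok.
b: 0b undefined. 0b->0: no, a/bbbab meet in 0. Open state 1: 0b->1.
ba: 1a undefined. 1a->0: ok.
bb: 1b undefined. 1b->0: no, a/bbabb meet in 0. 1b->1: ok.
All examples now run through 2 states with every (state, symbol) defined. Accept strings end in {0}, Reject strings end in {1}; accept={0}.

states=2 start=0 accept={0} delta: 0a->0 0b->1 1a->0 1b->1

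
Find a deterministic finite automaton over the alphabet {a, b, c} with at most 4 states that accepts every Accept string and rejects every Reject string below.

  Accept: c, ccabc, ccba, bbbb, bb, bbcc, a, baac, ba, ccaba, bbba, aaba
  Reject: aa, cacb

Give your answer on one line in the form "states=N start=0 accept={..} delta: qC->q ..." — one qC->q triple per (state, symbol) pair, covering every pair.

states=3 start=0 accept={0,1} delta: 0a->1 0b->0 0c->0 1a->2 1b->2 1c->1 2a->0 2b->0 2c->0

Fold the examples into a partial DFA from state 0: repeatedly fix the first undefined (state, symbol) met by the shortest-then-alphabetical prefix, trying targets in increasing order and rejecting any under which an Accept and a Reject string meet in one state with the same remainder; add a state when all current targets are rejected. Accepting states are where Accept strings end.
a: 0a undefined. 0a->0: no, a/aa meet in 0. Open state 1: 0a->1.
b: 0b undefined. 0b->0: ok.
c: 0c undefined. 0c->0: ok.
aa: 1a undefined. 1a->0: no, c/aa meet in 0. 1a->1: no, ccba/aa meet in 1. Open state 2: 1a->2.
aab: 2b undefined. 2b->0: ok.
cac: 1c undefined. 1c->0: no, c/cacb meet in 0. 1c->1: ok.
baac: 2c undefined. 2c->0: ok.
cacb: 1b undefined. 1b->0: no, c/cacb meet in 0. 1b->1: no, ccabc/cacb meet in 1. 1b->2: ok.
ccaba: 2a undefined. 2a->0: ok.
All examples now run through 3 states with every (state, symbol) defined. Accept strings end in {0,1}, Reject strings end in {2}; accept={0,1}.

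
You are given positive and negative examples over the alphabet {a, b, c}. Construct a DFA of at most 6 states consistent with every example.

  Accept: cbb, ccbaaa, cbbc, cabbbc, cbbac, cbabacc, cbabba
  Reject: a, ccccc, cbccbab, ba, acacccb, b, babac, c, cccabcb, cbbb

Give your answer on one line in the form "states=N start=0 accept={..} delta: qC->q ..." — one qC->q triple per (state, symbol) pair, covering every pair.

Grow the machine one transition at a time. Run the examples from 0; the earliest place one falls off (shortest prefix, ties alphabetical) gets sent to the lowest-numbered state that keeps every Accept/Reject pair distinguishable — a pair clashes when both reach the same state with identical unread suffix — and to a fresh state only if none does.
a: 0a undefined. 0a->0: ok.
b: 0b undefined. 0b->0: ok.
c: 0c undefined. 0c->0: no, cbb/a meet in 0. Open state 1: 0c->1.
ca: 1a undefined. 1a->0: no, cabbbc/babac meet in 1. 1a->1: ok.
cb: 1b undefined. 1b->0: no, cbb/a meet in 0. 1b->1: no, cbb/babac meet in 1. Open state 2: 1b->2.
cc: 1c undefined. 1c->0: no, ccbaaa/a meet in 0. 1c->1: ok.
cba: 2a undefined. 2a->0: no, ccbaaa/a meet in 0. 2a->1: no, ccbaaa/ccccc meet in 1. 2a->2: no, ccbaaa/acacccb meet in 2. Open state 3: 2a->3.
cbb: 2b undefined. 2b->0: no, cbb/a meet in 0. 2b->1: no, cbb/ccccc meet in 1. 2b->2: no, cbb/acacccb meet in 2. 2b->3: ok.
cbc: 2c undefined. 2c->0: ok.
cbab: 3b undefined. 3b->0: no, cabbbc/ccccc meet in 1. 3b->1: no, cabbbc/ccccc meet in 1. 3b->2: no, cabbbc/a meet in 0. 3b->3: no, cbb/cbccbab meet in 3. Open state 4: 3b->4.
cbba: 3a undefined. 3a->0: no, ccbaaa/a meet in 0. 3a->1: no, ccbaaa/ccccc meet in 1. 3a->2: no, cbbac/a meet in 0. 3a->3: ok.
cbbc: 3c undefined. 3c->0: no, cbbc/a meet in 0. 3c->1: no, cbbc/ccccc meet in 1. 3c->2: no, cbbc/acacccb meet in 2. 3c->3: ok.
cbaba: 4a undefined. 4a->0: no, cbabacc/ccccc meet in 1. 4a->1: no, cbabacc/ccccc meet in 1. 4a->2: no, cbabacc/ccccc meet in 1. 4a->3: ok.
cbabb: 4b undefined. 4b->0: no, cbabba/a meet in 0. 4b->1: no, cbabba/ccccc meet in 1. 4b->2: ok.
cabbbc: 4c undefined. 4c->0: no, cabbbc/a meet in 0. 4c->1: no, cabbbc/ccccc meet in 1. 4c->2: no, cabbbc/acacccb meet in 2. 4c->3: ok.
All examples now run through 5 states with every (state, symbol) defined. Accept strings end in {3}, Reject strings end in {0,1,2,4}; accept={3}.

states=5 start=0 accept={3} delta: 0a->0 0b->0 0c->1 1a->1 1b->2 1c->1 2a->3 2b->3 2c->0 3a->3 3b->4 3c->3 4a->3 4b->2 4c->3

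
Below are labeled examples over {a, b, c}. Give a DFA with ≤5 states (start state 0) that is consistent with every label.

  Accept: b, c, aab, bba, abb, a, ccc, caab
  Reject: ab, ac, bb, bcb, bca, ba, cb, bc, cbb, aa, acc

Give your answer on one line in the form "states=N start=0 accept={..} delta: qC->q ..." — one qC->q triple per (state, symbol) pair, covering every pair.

states=4 start=0 accept={1,2} delta: 0a->1 0b->1 0c->2 1a->0 1b->0 1c->3 2a->1 2b->3 2c->0 3a->0 3b->0 3c->0

State merging on the prefix tree: take the shortest (then alphabetical) example prefix whose next move is undefined and point that move at state 0, else 1, else 2, ...; a target is out if some Accept/Reject pair would then sit in one state with the same input left (inseparable). If every existing state is out, open a new one.
a: 0a undefined. 0a->0: no, b/ab meet in 0 with "b" left. Open state 1: 0a->1.
b: 0b undefined. 0b->0: no, b/bb meet in 0. 0b->1: ok.
c: 0c undefined. 0c->0: no, b/cb meet in 1. 0c->1: no, abb/cbb meet in 1 with "bb" left. Open state 2: 0c->2.
aa: 1a undefined. 1a->0: ok.
ab: 1b undefined. 1b->0: ok.
ac: 1c undefined. 1c->0: no, b/bcb meet in 1. 1c->1: no, b/ac meet in 1. 1c->2: no, c/ac meet in 2. Open state 3: 1c->3.
ca: 2a undefined. 2a->0: no, caab/ab meet in 0. 2a->1: ok.
cb: 2b undefined. 2b->0: no, b/cbb meet in 1. 2b->1: no, b/cb meet in 1. 2b->2: no, c/cb meet in 2. 2b->3: ok.
cc: 2c undefined. 2c->0: ok.
acc: 3c undefined. 3c->0: ok.
bca: 3a undefined. 3a->0: ok.
bcb: 3b undefined. 3b->0: ok.
All examples now run through 4 states with every (state, symbol) defined. Accept strings end in {1,2}, Reject strings end in {0,3}; accept={1,2}.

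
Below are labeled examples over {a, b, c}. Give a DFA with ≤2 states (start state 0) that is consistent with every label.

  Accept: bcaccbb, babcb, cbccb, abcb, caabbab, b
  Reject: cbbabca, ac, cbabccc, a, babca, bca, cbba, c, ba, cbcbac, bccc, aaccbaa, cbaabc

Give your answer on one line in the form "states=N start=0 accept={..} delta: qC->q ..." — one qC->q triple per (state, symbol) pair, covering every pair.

states=2 start=0 accept={1} delta: 0a->0 0b->1 0c->0 1a->0 1b->1 1c->0

State merging on the prefix tree: take the shortest (then alphabetical) example prefix whose next move is undefined and point that move at state 0, else 1, else 2, ...; a target is out if some Accept/Reject pair would then sit in one state with the same input left (inseparable). If every existing state is out, open a new one.
a: 0a undefined. 0a->0: ok.
b: 0b undefined. 0b->0: no, b/a meet in 0. Open state 1: 0b->1.
c: 0c undefined. 0c->0: ok.
ba: 1a undefined. 1a->0: ok.
bc: 1c undefined. 1c->0: ok.
cbb: 1b undefined. 1b->0: no, bcaccbb/cbbabca meet in 0. 1b->1: ok.
All examples now run through 2 states with every (state, symbol) defined. Accept strings end in {1}, Reject strings end in {0}; accept={1}.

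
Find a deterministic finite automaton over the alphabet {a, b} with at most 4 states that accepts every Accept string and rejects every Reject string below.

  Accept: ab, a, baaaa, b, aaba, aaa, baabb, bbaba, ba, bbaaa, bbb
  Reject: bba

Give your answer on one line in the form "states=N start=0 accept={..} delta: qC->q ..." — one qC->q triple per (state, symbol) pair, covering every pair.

Fold the examples into a partial DFA from state 0: repeatedly fix the first undefined (state, symbol) met by the shortest-then-alphabetical prefix, trying targets in increasing order and rejecting any under which an Accept and a Reject string meet in one state with the same remainder; add a state when all current targets are rejected. Accepting states are where Accept strings end.
a: 0a undefined. 0a->0: ok.
b: 0b undefined. 0b->0: no, ab/bba meet in 0. Open state 1: 0b->1.
ba: 1a undefined. 1a->0: ok.
bb: 1b undefined. 1b->0: no, a/bba meet in 0. 1b->1: no, a/bba meet in 0. Open state 2: 1b->2.
bba: 2a undefined. 2a->0: no, a/bba meet in 0. 2a->1: no, ab/bba meet in 1. 2a->2: no, baabb/bba meet in 2. Open state 3: 2a->3.
bbb: 2b undefined. 2b->0: ok.
bbaa: 3a undefined. 3a->0: ok.
bbab: 3b undefined. 3b->0: ok.
All examples now run through 4 states with every (state, symbol) defined. Accept strings end in {0,1,2}, Reject strings end in {3}; accept={0,1,2}.

states=4 start=0 accept={0,1,2} delta: 0a->0 0b->1 1a->0 1b->2 2a->3 2b->0 3a->0 3b->0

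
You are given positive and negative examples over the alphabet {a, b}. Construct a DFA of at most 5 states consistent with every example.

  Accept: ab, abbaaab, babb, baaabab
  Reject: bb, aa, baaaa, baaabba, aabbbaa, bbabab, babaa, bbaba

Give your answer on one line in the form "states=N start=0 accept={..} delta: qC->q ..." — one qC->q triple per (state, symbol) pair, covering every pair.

Grow the machine one transition at a time. Run the examples from 0; the earliest place one falls off (shortest prefix, ties alphabetical) gets sent to the lowest-numbered state that keeps every Accept/Reject pair distinguishable — a pair clashes when both reach the same state with identical unread suffix — and to a fresh state only if none does.
a: 0a undefined. 0a->0: ok.
b: 0b undefined. 0b->0: no, ab/bb meet in 0. Open state 1: 0b->1.
ba: 1a undefined. 1a->0: no, babb/bb meet in 1 with "b" left. 1a->1: no, ab/baaaa meet in 1. Open state 2: 1a->2.
bb: 1b undefined. 1b->0: ok.
baa: 2a undefined. 2a->0: no, baaabab/bbabab meet in 2 with "b" left. 2a->1: no, ab/baaaa meet in 1. 2a->2: ok.
bab: 2b undefined. 2b->0: ok.
All examples now run through 3 states with every (state, symbol) defined. Accept strings end in {1}, Reject strings end in {0,2}; accept={1}.

states=3 start=0 accept={1} delta: 0a->0 0b->1 1a->2 1b->0 2a->2 2b->0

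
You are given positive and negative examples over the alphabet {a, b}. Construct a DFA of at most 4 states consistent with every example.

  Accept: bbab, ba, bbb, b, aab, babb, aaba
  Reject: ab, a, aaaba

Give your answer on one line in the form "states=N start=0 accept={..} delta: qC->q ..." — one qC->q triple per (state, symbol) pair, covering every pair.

Grow the machine one transition at a time. Run the examples from 0; the earliest place one falls off (shortest prefix, ties alphabetical) gets sent to the lowest-numbered state that keeps every Accept/Reject pair distinguishable — a pair clashes when both reach the same state with identical unread suffix — and to a fresh state only if none does.
a: 0a undefined. 0a->0: no, ba/aaaba meet in 0 with "ba" left. Open state 1: 0a->1.
b: 0b undefined. 0b->0: no, bbab/ab meet in 1 with "b" left. 0b->1: no, b/a meet in 1. Open state 2: 0b->2.
aa: 1a undefined. 1a->0: ok.
ab: 1b undefined. 1b->0: ok.
ba: 2a undefined. 2a->0: no, ba/ab meet in 0. 2a->1: no, ba/a meet in 1. 2a->2: ok.
bb: 2b undefined. 2b->0: no, bbab/ab meet in 0. 2b->1: no, bbb/ab meet in 0. 2b->2: ok.
All examples now run through 3 states with every (state, symbol) defined. Accept strings end in {2}, Reject strings end in {0,1}; accept={2}.

states=3 start=0 accept={2} delta: 0a->1 0b->2 1a->0 1b->0 2a->2 2b->2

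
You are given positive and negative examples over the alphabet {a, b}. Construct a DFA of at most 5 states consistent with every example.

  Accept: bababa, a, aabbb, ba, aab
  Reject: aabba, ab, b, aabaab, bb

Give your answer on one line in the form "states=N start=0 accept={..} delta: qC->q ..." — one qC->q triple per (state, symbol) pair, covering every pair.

states=3 start=0 accept={1,2} delta: 0a->1 0b->0 1a->2 1b->0 2a->0 2b->2

Grow the machine one transition at a time. Run the examples from 0; the earliest place one falls off (shortest prefix, ties alphabetical) gets sent to the lowest-numbered state that keeps every Accept/Reject pair distinguishable — a pair clashes when both reach the same state with identical unread suffix — and to a fresh state only if none does.
a: 0a undefined. 0a->0: no, aab/ab meet in 0 with "b" left. Open state 1: 0a->1.
b: 0b undefined. 0b->0: ok.
aa: 1a undefined. 1a->0: no, a/aabba meet in 1. 1a->1: no, aab/ab meet in 1 with "b" left. Open state 2: 1a->2.
ab: 1b undefined. 1b->0: ok.
aab: 2b undefined. 2b->0: no, bababa/aabba meet in 1. 2b->1: no, bababa/aabba meet in 1. 2b->2: ok.
aaba: 2a undefined. 2a->0: ok.
All examples now run through 3 states with every (state, symbol) defined. Accept strings end in {1,2}, Reject strings end in {0}; accept={1,2}.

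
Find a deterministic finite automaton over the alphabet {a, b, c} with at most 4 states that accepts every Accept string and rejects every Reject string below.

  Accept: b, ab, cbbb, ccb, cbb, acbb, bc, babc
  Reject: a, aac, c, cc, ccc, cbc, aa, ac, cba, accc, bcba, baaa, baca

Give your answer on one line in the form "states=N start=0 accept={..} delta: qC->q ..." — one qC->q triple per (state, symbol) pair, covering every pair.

states=3 start=0 accept={1} delta: 0a->0 0b->1 0c->2 1a->0 1b->1 1c->1 2a->0 2b->0 2c->0

Grow the machine one transition at a time. Run the examples from 0; the earliest place one falls off (shortest prefix, ties alphabetical) gets sent to the lowest-numbered state that keeps every Accept/Reject pair distinguishable — a pair clashes when both reach the same state with identical unread suffix — and to a fresh state only if none does.
a: 0a undefined. 0a->0: ok.
b: 0b undefined. 0b->0: no, b/a meet in 0. Open state 1: 0b->1.
c: 0c undefined. 0c->0: no, bc/cbc meet in 1 with "c" left. 0c->1: no, b/aac meet in 1. Open state 2: 0c->2.
ba: 1a undefined. 1a->0: ok.
bc: 1c undefined. 1c->0: no, bc/a meet in 0. 1c->1: ok.
cb: 2b undefined. 2b->0: ok.
cc: 2c undefined. 2c->0: ok.
bcb: 1b undefined. 1b->0: no, cbbb/a meet in 0. 1b->1: ok.
baca: 2a undefined. 2a->0: ok.
All examples now run through 3 states with every (state, symbol) defined. Accept strings end in {1}, Reject strings end in {0,2}; accept={1}.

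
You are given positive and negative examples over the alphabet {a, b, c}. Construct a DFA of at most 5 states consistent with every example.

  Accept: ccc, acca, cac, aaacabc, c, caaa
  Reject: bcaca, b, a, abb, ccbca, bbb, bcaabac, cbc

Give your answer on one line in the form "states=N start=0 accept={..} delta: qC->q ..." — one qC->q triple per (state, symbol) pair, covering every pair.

states=4 start=0 accept={1,3} delta: 0a->0 0b->0 0c->1 1a->2 1b->1 1c->2 2a->3 2b->0 2c->1 3a->1 3b->2 3c->0

Grow the machine one transition at a time. Run the examples from 0; the earliest place one falls off (shortest prefix, ties alphabetical) gets sent to the lowest-numbered state that keeps every Accept/Reject pair distinguishable — a pair clashes when both reach the same state with identical unread suffix — and to a fresh state only if none does.
a: 0a undefined. 0a->0: ok.
b: 0b undefined. 0b->0: ok.
c: 0c undefined. 0c->0: no, ccc/bcaca meet in 0. Open state 1: 0c->1.
ca: 1a undefined. 1a->0: no, cac/bcaabac meet in 1. 1a->1: no, acca/bcaca meet in 1 with "ca" left. Open state 2: 1a->2.
cb: 1b undefined. 1b->0: no, c/cbc meet in 1. 1b->1: ok.
cc: 1c undefined. 1c->0: no, acca/b meet in 0. 1c->1: no, ccc/cbc meet in 1. 1c->2: ok.
caa: 2a undefined. 2a->0: no, acca/b meet in 0. 2a->1: no, ccc/bcaabac meet in 2 with "c" left. 2a->2: no, acca/cbc meet in 2. Open state 3: 2a->3.
cac: 2c undefined. 2c->0: no, ccc/bcaca meet in 0. 2c->1: ok.
ccb: 2b undefined. 2b->0: ok.
caaa: 3a undefined. 3a->0: no, caaa/b meet in 0. 3a->1: ok.
bcaab: 3b undefined. 3b->0: no, ccc/bcaabac meet in 1. 3b->1: no, ccc/bcaabac meet in 1. 3b->2: ok.
bcaabac: 3c undefined. 3c->0: ok.
All examples now run through 4 states with every (state, symbol) defined. Accept strings end in {1,3}, Reject strings end in {0,2}; accept={1,3}.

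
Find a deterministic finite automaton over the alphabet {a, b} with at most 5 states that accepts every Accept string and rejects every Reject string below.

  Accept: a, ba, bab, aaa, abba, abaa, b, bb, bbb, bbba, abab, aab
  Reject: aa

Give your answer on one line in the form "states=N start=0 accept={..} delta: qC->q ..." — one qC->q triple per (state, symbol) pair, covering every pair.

states=4 start=0 accept={0,1,3} delta: 0a->1 0b->0 1a->2 1b->3 2a->0 2b->0 3a->0 3b->0

State merging on the prefix tree: take the shortest (then alphabetical) example prefix whose next move is undefined and point that move at state 0, else 1, else 2, ...; a target is out if some Accept/Reject pair would then sit in one state with the same input left (inseparable). If every existing state is out, open a new one.
a: 0a undefined. 0a->0: no, a/aa meet in 0. Open state 1: 0a->1.
b: 0b undefined. 0b->0: ok.
aa: 1a undefined. 1a->0: no, b/aa meet in 0. 1a->1: no, a/aa meet in 1. Open state 2: 1a->2.
ab: 1b undefined. 1b->0: no, abaa/aa meet in 2. 1b->1: no, abba/aa meet in 2. 1b->2: no, bab/aa meet in 2. Open state 3: 1b->3.
aaa: 2a undefined. 2a->0: ok.
aab: 2b undefined. 2b->0: ok.
aba: 3a undefined. 3a->0: ok.
abb: 3b undefined. 3b->0: ok.
All examples now run through 4 states with every (state, symbol) defined. Accept strings end in {0,1,3}, Reject strings end in {2}; accept={0,1,3}.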